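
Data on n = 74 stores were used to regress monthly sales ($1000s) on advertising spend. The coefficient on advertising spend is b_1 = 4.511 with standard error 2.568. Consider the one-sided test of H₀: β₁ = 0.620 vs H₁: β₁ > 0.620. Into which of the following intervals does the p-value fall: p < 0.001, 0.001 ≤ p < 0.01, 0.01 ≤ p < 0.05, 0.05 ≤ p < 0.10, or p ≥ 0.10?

0.05 ≤ p < 0.10

t = (4.511 − 0.620) / 2.568 = 1.515.
df = n − 2 = 74 − 2 = 72.
One-sided p = P(T_{72} > t) ≈ 0.0671.
So 0.05 ≤ p < 0.10.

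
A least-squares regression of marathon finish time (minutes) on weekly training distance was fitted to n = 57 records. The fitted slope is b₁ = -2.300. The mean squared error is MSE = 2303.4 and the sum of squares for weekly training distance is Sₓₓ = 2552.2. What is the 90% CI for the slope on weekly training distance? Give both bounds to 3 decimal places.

(-3.889, -0.711)

SE(b₁) = √(MSE/Sₓₓ) = √(2303.4/2552.2) = 0.950008.
df = n − 2 = 55.
t* = t_{0.05, 55} = 1.673034.
Margin = t* × SE = 1.673034 × 0.950008 = 1.58940.
CI: -2.300 ± 1.58940 → (-3.889, -0.711).
With 90% confidence, each one-unit increase in weekly training distance is associated with a change of between -3.889 and -0.711 minutes in marathon finish time.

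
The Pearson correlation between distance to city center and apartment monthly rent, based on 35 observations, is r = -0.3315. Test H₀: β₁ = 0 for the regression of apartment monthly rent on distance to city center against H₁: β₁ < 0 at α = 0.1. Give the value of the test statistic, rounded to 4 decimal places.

t = r·√(n − 2)/√(1 − r²) = -0.3315·√33/√0.890108 = -2.0185.
df = n − 2 = 33.
One-sided p ≈ 0.0259, which is < 0.1, so reject H₀.
There is evidence of a linear association between distance to city center and apartment monthly rent.

t = -2.0185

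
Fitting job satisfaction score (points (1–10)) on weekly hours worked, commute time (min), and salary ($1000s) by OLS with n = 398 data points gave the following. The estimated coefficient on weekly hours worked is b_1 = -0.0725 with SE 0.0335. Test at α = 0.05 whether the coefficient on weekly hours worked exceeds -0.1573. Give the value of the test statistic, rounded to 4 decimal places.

t = 2.5313

H₀: β₁ = -0.1573 vs H₁: β₁ > -0.1573.
t = (b_1 − β₁⁰)/SE = (-0.0725 − (-0.1573)) / 0.0335 = 2.5313.
df = n − k − 1 = 398 − 3 − 1 = 394.
One-sided p ≈ 0.0059, which is < 0.05, so reject H₀.
There is evidence that the true slope on weekly hours worked exceeds -0.1573 points (1–10) per unit, holding the other predictors fixed.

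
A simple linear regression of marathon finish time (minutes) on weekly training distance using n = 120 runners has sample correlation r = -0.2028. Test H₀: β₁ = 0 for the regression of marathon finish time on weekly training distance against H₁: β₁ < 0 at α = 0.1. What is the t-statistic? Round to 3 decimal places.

t = -2.250

t = r·√(n − 2)/√(1 − r²) = -0.2028·√118/√0.958872 = -2.250.
df = n − 2 = 118.
One-sided p ≈ 0.0132, which is < 0.1, so reject H₀.
There is evidence of a linear association between weekly training distance and marathon finish time.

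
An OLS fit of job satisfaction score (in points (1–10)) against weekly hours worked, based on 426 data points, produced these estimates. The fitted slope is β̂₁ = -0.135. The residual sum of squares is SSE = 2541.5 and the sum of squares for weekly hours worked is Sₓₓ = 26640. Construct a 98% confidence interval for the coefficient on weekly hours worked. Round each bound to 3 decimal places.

MSE = SSE/(n − 2) = 2541.5/424 = 5.9941.
SE(β̂₁) = √(MSE/Sₓₓ) = √(5.9941/26640) = 0.0150001.
df = n − 2 = 424.
t* = t_{0.01, 424} = 2.335175.
Margin = t* × SE = 2.335175 × 0.0150001 = 0.03503.
CI: -0.135 ± 0.03503 → (-0.170, -0.100).
With 98% confidence, each one-unit increase in weekly hours worked is associated with a change of between -0.170 and -0.100 points (1–10) in job satisfaction score.

(-0.170, -0.100)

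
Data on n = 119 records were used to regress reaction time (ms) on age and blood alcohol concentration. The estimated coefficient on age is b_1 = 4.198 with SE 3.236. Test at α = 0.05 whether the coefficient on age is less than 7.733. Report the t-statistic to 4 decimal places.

H₀: β₁ = 7.733 vs H₁: β₁ < 7.733.
t = (b_1 − β₁⁰)/SE = (4.198 − 7.733) / 3.236 = -1.0924.
df = n − k − 1 = 119 − 2 − 1 = 116.
One-sided p ≈ 0.1385, which is ≥ 0.05, so fail to reject H₀.
The data do not give significant evidence that the true slope on age is below 7.733 ms per unit, holding the other predictors fixed.

t = -1.0924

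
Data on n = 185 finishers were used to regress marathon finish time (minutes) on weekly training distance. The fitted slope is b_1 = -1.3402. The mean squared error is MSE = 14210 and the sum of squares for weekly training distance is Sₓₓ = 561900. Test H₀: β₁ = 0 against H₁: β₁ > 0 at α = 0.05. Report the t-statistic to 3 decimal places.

SE(b_1) = √(MSE/Sₓₓ) = √(14210/561900) = 0.159026.
t = -1.3402 / 0.159026 = -8.428.
df = n − 2 = 183.
One-sided p ≈ 1.0000, which is ≥ 0.05, so fail to reject H₀.
The data do not give significant evidence that the true slope on weekly training distance is positive.

t = -8.428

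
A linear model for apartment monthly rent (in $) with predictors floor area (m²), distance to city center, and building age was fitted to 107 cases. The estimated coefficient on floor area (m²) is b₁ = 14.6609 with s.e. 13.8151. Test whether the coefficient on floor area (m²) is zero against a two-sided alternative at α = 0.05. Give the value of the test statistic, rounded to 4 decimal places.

H₀: β₁ = 0 vs H₁: β₁ ≠ 0.
t = (b₁ − β₁⁰)/SE = 14.6609 / 13.8151 = 1.0612.
df = n − k − 1 = 107 − 3 − 1 = 103.
Two-sided p ≈ 0.2911, which is ≥ 0.05, so fail to reject H₀.
The data do not give significant evidence of an association between floor area (m²) and apartment monthly rent, after adjusting for the other predictors.

t = 1.0612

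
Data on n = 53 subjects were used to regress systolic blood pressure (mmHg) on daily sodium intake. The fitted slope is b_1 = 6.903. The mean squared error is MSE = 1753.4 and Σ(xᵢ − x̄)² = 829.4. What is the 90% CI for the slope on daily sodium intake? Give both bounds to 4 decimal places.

SE(b_1) = √(MSE/Sₓₓ) = √(1753.4/829.4) = 1.45398.
df = n − 2 = 51.
t* = t_{0.05, 51} = 1.675285.
Margin = t* × SE = 1.675285 × 1.45398 = 2.435831.
CI: 6.903 ± 2.435831 → (4.4672, 9.3388).
With 90% confidence, each one-unit increase in daily sodium intake is associated with a change of between 4.4672 and 9.3388 mmHg in systolic blood pressure.

(4.4672, 9.3388)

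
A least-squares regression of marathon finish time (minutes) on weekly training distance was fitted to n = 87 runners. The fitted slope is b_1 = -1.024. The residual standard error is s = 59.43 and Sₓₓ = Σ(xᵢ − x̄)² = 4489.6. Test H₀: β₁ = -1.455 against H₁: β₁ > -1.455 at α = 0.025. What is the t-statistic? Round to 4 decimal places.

t = 0.4859

SE(b_1) = s/√Sₓₓ = 59.43/√4489.6 = 0.886956.
t = (-1.024 − (-1.455)) / 0.886956 = 0.4859.
df = n − 2 = 85.
One-sided p ≈ 0.3141, which is ≥ 0.025, so fail to reject H₀.
The data do not give significant evidence that the true slope on weekly training distance exceeds -1.455 minutes per unit.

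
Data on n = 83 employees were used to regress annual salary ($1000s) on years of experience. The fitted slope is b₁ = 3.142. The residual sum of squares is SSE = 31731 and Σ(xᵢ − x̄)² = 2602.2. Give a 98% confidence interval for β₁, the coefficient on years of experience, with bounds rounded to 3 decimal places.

MSE = SSE/(n − 2) = 31731/81 = 391.741.
SE(b₁) = √(MSE/Sₓₓ) = √(391.741/2602.2) = 0.387998.
df = n − 2 = 81.
t* = t_{0.01, 81} = 2.37327.
Margin = t* × SE = 2.37327 × 0.387998 = 0.92082.
CI: 3.142 ± 0.92082 → (2.221, 4.063).
With 98% confidence, each one-unit increase in years of experience is associated with a change of between 2.221 and 4.063 $1000s in annual salary.

(2.221, 4.063)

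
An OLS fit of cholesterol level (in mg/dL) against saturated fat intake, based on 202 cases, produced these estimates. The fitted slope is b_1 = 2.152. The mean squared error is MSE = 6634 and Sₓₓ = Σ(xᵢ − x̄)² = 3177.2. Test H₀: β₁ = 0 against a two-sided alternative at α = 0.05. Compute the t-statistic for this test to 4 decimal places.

SE(b_1) = √(MSE/Sₓₓ) = √(6634/3177.2) = 1.44499.
t = 2.152 / 1.44499 = 1.4893.
df = n − 2 = 200.
Two-sided p ≈ 0.1380, which is ≥ 0.05, so fail to reject H₀.
The data do not give significant evidence of an association between saturated fat intake and cholesterol level.

t = 1.4893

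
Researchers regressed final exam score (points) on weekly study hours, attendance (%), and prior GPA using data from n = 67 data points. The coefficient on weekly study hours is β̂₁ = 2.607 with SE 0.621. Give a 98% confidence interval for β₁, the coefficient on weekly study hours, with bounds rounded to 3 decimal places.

df = n − k − 1 = 67 − 3 − 1 = 63.
t* = t_{0.01, 63} = 2.387008.
Margin = t* × SE = 2.387008 × 0.621 = 1.48233.
CI: 2.607 ± 1.48233 → (1.125, 4.089).
With 98% confidence, each one-unit increase in weekly study hours is associated with a change of between 1.125 and 4.089 points in final exam score, holding the other predictors fixed.

(1.125, 4.089)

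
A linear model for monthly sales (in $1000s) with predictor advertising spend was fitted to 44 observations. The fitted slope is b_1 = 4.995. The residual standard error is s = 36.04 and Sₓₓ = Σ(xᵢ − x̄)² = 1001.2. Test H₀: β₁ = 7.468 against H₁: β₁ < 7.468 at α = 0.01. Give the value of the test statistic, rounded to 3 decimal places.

t = -2.171

SE(b_1) = s/√Sₓₓ = 36.04/√1001.2 = 1.139.
t = (4.995 − 7.468) / 1.139 = -2.171.
df = n − 2 = 42.
One-sided p ≈ 0.0178, which is ≥ 0.01, so fail to reject H₀.
The data do not give significant evidence that the true slope on advertising spend is below 7.468 $1000s per unit.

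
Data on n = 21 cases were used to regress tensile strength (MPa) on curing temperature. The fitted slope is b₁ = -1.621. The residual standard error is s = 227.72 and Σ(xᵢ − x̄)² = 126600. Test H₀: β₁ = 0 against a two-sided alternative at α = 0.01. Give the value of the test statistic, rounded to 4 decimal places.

SE(b₁) = s/√Sₓₓ = 227.72/√126600 = 0.640006.
t = -1.621 / 0.640006 = -2.5328.
df = n − 2 = 19.
Two-sided p ≈ 0.0203, which is ≥ 0.01, so fail to reject H₀.
The data do not give significant evidence of an association between curing temperature and tensile strength.

t = -2.5328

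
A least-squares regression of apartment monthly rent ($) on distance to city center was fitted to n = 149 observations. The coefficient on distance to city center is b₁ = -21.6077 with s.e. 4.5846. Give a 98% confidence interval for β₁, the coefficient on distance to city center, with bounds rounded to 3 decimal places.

df = n − 2 = 149 − 2 = 147.
t* = t_{0.01, 147} = 2.351983.
Margin = t* × SE = 2.351983 × 4.5846 = 10.78290.
CI: -21.6077 ± 10.78290 → (-32.391, -10.825).
With 98% confidence, each one-unit increase in distance to city center is associated with a change of between -32.391 and -10.825 $ in apartment monthly rent.

(-32.391, -10.825)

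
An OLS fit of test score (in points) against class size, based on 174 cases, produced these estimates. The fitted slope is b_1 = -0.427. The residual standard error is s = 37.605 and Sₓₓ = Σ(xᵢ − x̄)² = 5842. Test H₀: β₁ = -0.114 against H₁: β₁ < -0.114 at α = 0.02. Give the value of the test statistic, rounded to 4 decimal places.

SE(b_1) = s/√Sₓₓ = 37.605/√5842 = 0.492.
t = (-0.427 − (-0.114)) / 0.492 = -0.6362.
df = n − 2 = 172.
One-sided p ≈ 0.2628, which is ≥ 0.02, so fail to reject H₀.
The data do not give significant evidence that the true slope on class size is below -0.114 points per unit.

t = -0.6362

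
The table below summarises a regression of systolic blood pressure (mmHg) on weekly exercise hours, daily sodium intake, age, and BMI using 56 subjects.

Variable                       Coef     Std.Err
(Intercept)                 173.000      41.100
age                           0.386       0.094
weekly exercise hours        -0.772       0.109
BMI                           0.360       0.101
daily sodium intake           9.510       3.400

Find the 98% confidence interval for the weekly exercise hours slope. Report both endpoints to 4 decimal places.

Read off: b = -0.772, SE = 0.109 for weekly exercise hours.
df = n − k − 1 = 56 − 4 − 1 = 51.
t* = t_{0.01, 51} = 2.401718.
Margin = t* × SE = 2.401718 × 0.109 = 0.261787.
CI: -0.772 ± 0.261787 → (-1.0338, -0.5102).

(-1.0338, -0.5102)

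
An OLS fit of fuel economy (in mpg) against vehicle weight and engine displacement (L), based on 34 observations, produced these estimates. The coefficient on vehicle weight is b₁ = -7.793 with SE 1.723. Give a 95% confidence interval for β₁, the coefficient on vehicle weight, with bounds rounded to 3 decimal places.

df = n − k − 1 = 34 − 2 − 1 = 31.
t* = t_{0.025, 31} = 2.039513.
Margin = t* × SE = 2.039513 × 1.723 = 3.51408.
CI: -7.793 ± 3.51408 → (-11.307, -4.279).
With 95% confidence, each one-unit increase in vehicle weight is associated with a change of between -11.307 and -4.279 mpg in fuel economy, holding the other predictors fixed.

(-11.307, -4.279)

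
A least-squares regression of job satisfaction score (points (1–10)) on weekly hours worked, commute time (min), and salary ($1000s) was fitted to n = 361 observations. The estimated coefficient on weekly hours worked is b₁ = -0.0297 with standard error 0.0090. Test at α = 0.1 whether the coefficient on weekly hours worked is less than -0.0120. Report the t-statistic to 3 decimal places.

t = -1.967

H₀: β₁ = -0.0120 vs H₁: β₁ < -0.0120.
t = (b₁ − β₁⁰)/SE = (-0.0297 − (-0.0120)) / 0.0090 = -1.967.
df = n − k − 1 = 361 − 3 − 1 = 357.
One-sided p ≈ 0.0250, which is < 0.1, so reject H₀.
There is evidence that the true slope on weekly hours worked is below -0.0120 points (1–10) per unit, holding the other predictors fixed.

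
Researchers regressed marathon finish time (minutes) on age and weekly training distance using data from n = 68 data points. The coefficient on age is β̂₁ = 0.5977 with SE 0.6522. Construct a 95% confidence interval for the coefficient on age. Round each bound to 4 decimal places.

df = n − k − 1 = 68 − 2 − 1 = 65.
t* = t_{0.025, 65} = 1.997138.
Margin = t* × SE = 1.997138 × 0.6522 = 1.302533.
CI: 0.5977 ± 1.302533 → (-0.7048, 1.9002).
With 95% confidence, each one-unit increase in age is associated with a change of between -0.7048 and 1.9002 minutes in marathon finish time, holding the other predictors fixed.

(-0.7048, 1.9002)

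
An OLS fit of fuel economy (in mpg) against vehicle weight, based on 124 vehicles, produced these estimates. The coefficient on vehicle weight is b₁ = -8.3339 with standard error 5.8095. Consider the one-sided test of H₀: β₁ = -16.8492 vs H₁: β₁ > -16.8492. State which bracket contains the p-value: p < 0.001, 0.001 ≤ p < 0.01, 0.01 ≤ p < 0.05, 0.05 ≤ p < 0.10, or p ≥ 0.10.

0.05 ≤ p < 0.10

t = (-8.3339 − (-16.8492)) / 5.8095 = 1.466.
df = n − 2 = 124 − 2 = 122.
One-sided p = P(T_{122} > t) ≈ 0.0726.
So 0.05 ≤ p < 0.10.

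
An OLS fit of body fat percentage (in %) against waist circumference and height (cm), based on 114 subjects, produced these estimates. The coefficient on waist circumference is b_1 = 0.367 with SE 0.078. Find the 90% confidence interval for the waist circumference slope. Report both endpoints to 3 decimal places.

(0.238, 0.496)

df = n − k − 1 = 114 − 2 − 1 = 111.
t* = t_{0.05, 111} = 1.658697.
Margin = t* × SE = 1.658697 × 0.078 = 0.12938.
CI: 0.367 ± 0.12938 → (0.238, 0.496).
With 90% confidence, each one-unit increase in waist circumference is associated with a change of between 0.238 and 0.496 % in body fat percentage, holding the other predictors fixed.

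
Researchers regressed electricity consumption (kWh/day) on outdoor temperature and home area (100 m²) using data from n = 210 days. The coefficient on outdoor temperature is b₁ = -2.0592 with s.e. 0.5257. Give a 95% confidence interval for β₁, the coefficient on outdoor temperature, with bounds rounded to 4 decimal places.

(-3.0956, -1.0228)

df = n − k − 1 = 210 − 2 − 1 = 207.
t* = t_{0.025, 207} = 1.97149.
Margin = t* × SE = 1.97149 × 0.5257 = 1.036412.
CI: -2.0592 ± 1.036412 → (-3.0956, -1.0228).
With 95% confidence, each one-unit increase in outdoor temperature is associated with a change of between -3.0956 and -1.0228 kWh/day in electricity consumption, holding the other predictors fixed.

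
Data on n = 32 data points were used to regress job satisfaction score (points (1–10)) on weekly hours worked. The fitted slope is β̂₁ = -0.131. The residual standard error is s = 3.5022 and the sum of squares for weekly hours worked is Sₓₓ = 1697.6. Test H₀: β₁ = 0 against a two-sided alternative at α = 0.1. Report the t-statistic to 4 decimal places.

t = -1.5412

SE(β̂₁) = s/√Sₓₓ = 3.5022/√1697.6 = 0.0850008.
t = -0.131 / 0.0850008 = -1.5412.
df = n − 2 = 30.
Two-sided p ≈ 0.1338, which is ≥ 0.1, so fail to reject H₀.
The data do not give significant evidence of an association between weekly hours worked and job satisfaction score.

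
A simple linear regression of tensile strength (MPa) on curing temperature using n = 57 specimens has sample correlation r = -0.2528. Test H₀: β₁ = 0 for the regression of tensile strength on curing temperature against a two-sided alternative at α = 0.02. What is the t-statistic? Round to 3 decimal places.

t = r·√(n − 2)/√(1 − r²) = -0.2528·√55/√0.936092 = -1.938.
df = n − 2 = 55.
Two-sided p ≈ 0.0578, which is ≥ 0.02, so fail to reject H₀.
The data do not give significant evidence of a linear association between curing temperature and tensile strength.

t = -1.938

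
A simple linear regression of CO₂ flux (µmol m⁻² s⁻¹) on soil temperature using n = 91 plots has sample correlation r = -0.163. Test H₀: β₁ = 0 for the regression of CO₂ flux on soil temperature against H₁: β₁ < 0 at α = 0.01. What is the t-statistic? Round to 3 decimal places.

t = -1.559

t = r·√(n − 2)/√(1 − r²) = -0.163·√89/√0.973431 = -1.559.
df = n − 2 = 89.
One-sided p ≈ 0.0613, which is ≥ 0.01, so fail to reject H₀.
The data do not give significant evidence of a linear association between soil temperature and CO₂ flux.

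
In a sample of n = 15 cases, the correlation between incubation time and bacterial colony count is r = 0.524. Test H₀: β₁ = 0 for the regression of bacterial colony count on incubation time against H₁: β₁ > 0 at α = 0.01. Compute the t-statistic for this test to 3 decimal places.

t = r·√(n − 2)/√(1 − r²) = 0.524·√13/√0.725424 = 2.218.
df = n − 2 = 13.
One-sided p ≈ 0.0225, which is ≥ 0.01, so fail to reject H₀.
The data do not give significant evidence of a linear association between incubation time and bacterial colony count.

t = 2.218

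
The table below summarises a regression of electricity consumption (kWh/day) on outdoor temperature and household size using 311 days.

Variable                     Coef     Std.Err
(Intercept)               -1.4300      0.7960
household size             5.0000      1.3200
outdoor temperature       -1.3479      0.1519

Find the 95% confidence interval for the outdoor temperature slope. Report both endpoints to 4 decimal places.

Read off: b = -1.3479, SE = 0.1519 for outdoor temperature.
df = n − k − 1 = 311 − 2 − 1 = 308.
t* = t_{0.025, 308} = 1.967696.
Margin = t* × SE = 1.967696 × 0.1519 = 0.298893.
CI: -1.3479 ± 0.298893 → (-1.6468, -1.0490).

(-1.6468, -1.0490)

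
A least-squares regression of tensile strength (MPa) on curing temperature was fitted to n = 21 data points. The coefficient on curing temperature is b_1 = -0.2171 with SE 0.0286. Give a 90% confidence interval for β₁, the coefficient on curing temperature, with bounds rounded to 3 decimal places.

(-0.267, -0.168)

df = n − 2 = 21 − 2 = 19.
t* = t_{0.05, 19} = 1.729133.
Margin = t* × SE = 1.729133 × 0.0286 = 0.04945.
CI: -0.2171 ± 0.04945 → (-0.267, -0.168).
With 90% confidence, each one-unit increase in curing temperature is associated with a change of between -0.267 and -0.168 MPa in tensile strength.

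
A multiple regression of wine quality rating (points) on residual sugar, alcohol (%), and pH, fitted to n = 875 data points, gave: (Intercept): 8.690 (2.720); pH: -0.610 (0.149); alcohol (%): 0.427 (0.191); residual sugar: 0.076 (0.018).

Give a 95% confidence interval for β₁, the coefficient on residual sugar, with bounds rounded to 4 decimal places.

Read off: b = 0.076, SE = 0.018 for residual sugar.
df = n − k − 1 = 875 − 3 − 1 = 871.
t* = t_{0.025, 871} = 1.962691.
Margin = t* × SE = 1.962691 × 0.018 = 0.035328.
CI: 0.076 ± 0.035328 → (0.0407, 0.1113).

(0.0407, 0.1113)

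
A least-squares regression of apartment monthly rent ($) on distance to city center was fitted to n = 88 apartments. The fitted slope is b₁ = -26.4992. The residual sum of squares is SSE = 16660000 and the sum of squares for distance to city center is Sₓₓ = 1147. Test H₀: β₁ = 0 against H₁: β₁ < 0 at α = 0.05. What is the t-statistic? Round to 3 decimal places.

t = -2.039

MSE = SSE/(n − 2) = 16660000/86 = 193721.
SE(b₁) = √(MSE/Sₓₓ) = √(193721/1147) = 12.9959.
t = -26.4992 / 12.9959 = -2.039.
df = n − 2 = 86.
One-sided p ≈ 0.0223, which is < 0.05, so reject H₀.
There is evidence that the true slope on distance to city center is negative.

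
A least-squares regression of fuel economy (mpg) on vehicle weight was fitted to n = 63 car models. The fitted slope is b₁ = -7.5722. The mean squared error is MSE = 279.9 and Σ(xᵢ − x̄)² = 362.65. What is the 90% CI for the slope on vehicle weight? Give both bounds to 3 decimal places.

SE(b₁) = √(MSE/Sₓₓ) = √(279.9/362.65) = 0.878532.
df = n − 2 = 61.
t* = t_{0.05, 61} = 1.670219.
Margin = t* × SE = 1.670219 × 0.878532 = 1.46734.
CI: -7.5722 ± 1.46734 → (-9.040, -6.105).
With 90% confidence, each one-unit increase in vehicle weight is associated with a change of between -9.040 and -6.105 mpg in fuel economy.

(-9.040, -6.105)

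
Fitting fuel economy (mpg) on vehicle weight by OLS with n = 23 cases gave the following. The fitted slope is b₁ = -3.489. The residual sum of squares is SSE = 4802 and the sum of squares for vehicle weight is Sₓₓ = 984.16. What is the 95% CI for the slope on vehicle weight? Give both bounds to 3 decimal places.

(-4.491, -2.487)

MSE = SSE/(n − 2) = 4802/21 = 228.667.
SE(b₁) = √(MSE/Sₓₓ) = √(228.667/984.16) = 0.482024.
df = n − 2 = 21.
t* = t_{0.025, 21} = 2.079614.
Margin = t* × SE = 2.079614 × 0.482024 = 1.00242.
CI: -3.489 ± 1.00242 → (-4.491, -2.487).
With 95% confidence, each one-unit increase in vehicle weight is associated with a change of between -4.491 and -2.487 mpg in fuel economy.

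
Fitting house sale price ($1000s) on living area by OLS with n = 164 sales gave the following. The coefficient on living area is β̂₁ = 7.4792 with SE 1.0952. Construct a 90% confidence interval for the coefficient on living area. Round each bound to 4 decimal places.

df = n − 2 = 164 − 2 = 162.
t* = t_{0.05, 162} = 1.654314.
Margin = t* × SE = 1.654314 × 1.0952 = 1.811805.
CI: 7.4792 ± 1.811805 → (5.6674, 9.2910).
With 90% confidence, each one-unit increase in living area is associated with a change of between 5.6674 and 9.2910 $1000s in house sale price.

(5.6674, 9.2910)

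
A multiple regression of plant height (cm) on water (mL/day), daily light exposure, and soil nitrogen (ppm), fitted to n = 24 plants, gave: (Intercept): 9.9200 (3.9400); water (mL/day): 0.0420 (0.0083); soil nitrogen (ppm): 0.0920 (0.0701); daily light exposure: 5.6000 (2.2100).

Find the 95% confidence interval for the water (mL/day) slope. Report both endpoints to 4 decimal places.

(0.0247, 0.0593)

Read off: b = 0.0420, SE = 0.0083 for water (mL/day).
df = n − k − 1 = 24 − 3 − 1 = 20.
t* = t_{0.025, 20} = 2.085963.
Margin = t* × SE = 2.085963 × 0.0083 = 0.017313.
CI: 0.0420 ± 0.017313 → (0.0247, 0.0593).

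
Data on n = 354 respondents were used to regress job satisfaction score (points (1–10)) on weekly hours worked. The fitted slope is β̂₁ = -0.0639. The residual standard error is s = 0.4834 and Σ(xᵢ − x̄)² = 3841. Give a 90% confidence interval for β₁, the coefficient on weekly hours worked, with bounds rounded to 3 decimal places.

(-0.077, -0.051)

SE(β̂₁) = s/√Sₓₓ = 0.4834/√3841 = 0.00779982.
df = n − 2 = 352.
t* = t_{0.05, 352} = 1.649194.
Margin = t* × SE = 1.649194 × 0.00779982 = 0.01286.
CI: -0.0639 ± 0.01286 → (-0.077, -0.051).
With 90% confidence, each one-unit increase in weekly hours worked is associated with a change of between -0.077 and -0.051 points (1–10) in job satisfaction score.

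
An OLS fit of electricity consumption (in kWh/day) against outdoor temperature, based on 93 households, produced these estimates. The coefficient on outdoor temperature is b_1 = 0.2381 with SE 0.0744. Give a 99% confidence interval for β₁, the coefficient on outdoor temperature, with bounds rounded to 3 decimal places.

(0.042, 0.434)

df = n − 2 = 93 − 2 = 91.
t* = t_{0.005, 91} = 2.63094.
Margin = t* × SE = 2.63094 × 0.0744 = 0.19574.
CI: 0.2381 ± 0.19574 → (0.042, 0.434).
With 99% confidence, each one-unit increase in outdoor temperature is associated with a change of between 0.042 and 0.434 kWh/day in electricity consumption.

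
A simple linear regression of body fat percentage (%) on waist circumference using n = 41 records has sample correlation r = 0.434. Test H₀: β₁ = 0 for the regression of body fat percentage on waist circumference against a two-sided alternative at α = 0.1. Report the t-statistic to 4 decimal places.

t = 3.0084

t = r·√(n − 2)/√(1 − r²) = 0.434·√39/√0.811644 = 3.0084.
df = n − 2 = 39.
Two-sided p ≈ 0.0046, which is < 0.1, so reject H₀.
There is evidence of a linear association between waist circumference and body fat percentage.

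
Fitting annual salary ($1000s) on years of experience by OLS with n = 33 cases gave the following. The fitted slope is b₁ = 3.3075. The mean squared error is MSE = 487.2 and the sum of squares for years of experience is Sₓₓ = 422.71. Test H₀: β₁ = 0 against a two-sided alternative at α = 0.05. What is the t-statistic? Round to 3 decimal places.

t = 3.081

SE(b₁) = √(MSE/Sₓₓ) = √(487.2/422.71) = 1.07357.
t = 3.3075 / 1.07357 = 3.081.
df = n − 2 = 31.
Two-sided p ≈ 0.0043, which is < 0.05, so reject H₀.
There is evidence that years of experience is associated with annual salary.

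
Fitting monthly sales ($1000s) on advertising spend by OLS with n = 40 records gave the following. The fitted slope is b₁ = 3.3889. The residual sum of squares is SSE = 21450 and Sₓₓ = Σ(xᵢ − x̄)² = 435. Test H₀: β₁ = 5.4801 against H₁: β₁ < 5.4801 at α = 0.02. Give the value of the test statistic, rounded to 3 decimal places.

MSE = SSE/(n − 2) = 21450/38 = 564.474.
SE(b₁) = √(MSE/Sₓₓ) = √(564.474/435) = 1.13914.
t = (3.3889 − 5.4801) / 1.13914 = -1.836.
df = n − 2 = 38.
One-sided p ≈ 0.0371, which is ≥ 0.02, so fail to reject H₀.
The data do not give significant evidence that the true slope on advertising spend is below 5.4801 $1000s per unit.

t = -1.836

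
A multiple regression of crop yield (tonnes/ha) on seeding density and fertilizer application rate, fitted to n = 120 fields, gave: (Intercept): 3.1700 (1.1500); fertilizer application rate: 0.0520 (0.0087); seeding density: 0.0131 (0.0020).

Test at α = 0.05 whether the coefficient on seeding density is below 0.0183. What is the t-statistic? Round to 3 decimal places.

t = -2.600

Read off: b = 0.0131, SE = 0.0020 for seeding density.
H₀: β₁ = 0.0183 vs H₁: β₁ < 0.0183.
t = (0.0131 − 0.0183) / 0.0020 = -2.600.
df = n − k − 1 = 120 − 2 − 1 = 117.
One-sided p ≈ 0.0053, which is < 0.05, so reject H₀.
There is evidence that the true slope on seeding density is below 0.0183 tonnes/ha per unit, holding the other predictors fixed.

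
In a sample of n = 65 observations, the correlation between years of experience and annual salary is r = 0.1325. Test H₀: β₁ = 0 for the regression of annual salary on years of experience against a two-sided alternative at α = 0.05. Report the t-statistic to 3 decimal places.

t = 1.061

t = r·√(n − 2)/√(1 − r²) = 0.1325·√63/√0.982444 = 1.061.
df = n − 2 = 63.
Two-sided p ≈ 0.2927, which is ≥ 0.05, so fail to reject H₀.
The data do not give significant evidence of a linear association between years of experience and annual salary.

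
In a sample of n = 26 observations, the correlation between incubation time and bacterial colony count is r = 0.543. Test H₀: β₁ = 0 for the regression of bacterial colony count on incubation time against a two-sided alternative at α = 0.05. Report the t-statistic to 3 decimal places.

t = r·√(n − 2)/√(1 − r²) = 0.543·√24/√0.705151 = 3.168.
df = n − 2 = 24.
Two-sided p ≈ 0.0042, which is < 0.05, so reject H₀.
There is evidence of a linear association between incubation time and bacterial colony count.

t = 3.168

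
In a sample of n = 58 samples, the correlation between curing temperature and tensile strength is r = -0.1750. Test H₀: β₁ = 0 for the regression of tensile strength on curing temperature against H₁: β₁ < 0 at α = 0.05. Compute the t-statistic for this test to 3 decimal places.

t = r·√(n − 2)/√(1 − r²) = -0.1750·√56/√0.969375 = -1.330.
df = n − 2 = 56.
One-sided p ≈ 0.0944, which is ≥ 0.05, so fail to reject H₀.
The data do not give significant evidence of a linear association between curing temperature and tensile strength.

t = -1.330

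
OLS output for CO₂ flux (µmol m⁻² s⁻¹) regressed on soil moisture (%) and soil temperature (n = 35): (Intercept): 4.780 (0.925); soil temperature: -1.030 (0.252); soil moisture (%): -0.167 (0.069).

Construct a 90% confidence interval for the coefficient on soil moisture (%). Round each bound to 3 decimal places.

Read off: b = -0.167, SE = 0.069 for soil moisture (%).
df = n − k − 1 = 35 − 2 − 1 = 32.
t* = t_{0.05, 32} = 1.693889.
Margin = t* × SE = 1.693889 × 0.069 = 0.11688.
CI: -0.167 ± 0.11688 → (-0.284, -0.050).

(-0.284, -0.050)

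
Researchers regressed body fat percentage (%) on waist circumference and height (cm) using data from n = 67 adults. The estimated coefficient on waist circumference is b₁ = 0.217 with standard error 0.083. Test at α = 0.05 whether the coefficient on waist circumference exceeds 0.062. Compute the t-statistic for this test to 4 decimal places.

H₀: β₁ = 0.062 vs H₁: β₁ > 0.062.
t = (b₁ − β₁⁰)/SE = (0.217 − 0.062) / 0.083 = 1.8675.
df = n − k − 1 = 67 − 2 − 1 = 64.
One-sided p ≈ 0.0332, which is < 0.05, so reject H₀.
There is evidence that the true slope on waist circumference exceeds 0.062 % per unit, holding the other predictors fixed.

t = 1.8675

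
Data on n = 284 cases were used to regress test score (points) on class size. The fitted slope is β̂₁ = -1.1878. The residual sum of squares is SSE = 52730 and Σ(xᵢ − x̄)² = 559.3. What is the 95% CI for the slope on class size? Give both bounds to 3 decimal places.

MSE = SSE/(n − 2) = 52730/282 = 186.986.
SE(β̂₁) = √(MSE/Sₓₓ) = √(186.986/559.3) = 0.578205.
df = n − 2 = 282.
t* = t_{0.025, 282} = 1.968412.
Margin = t* × SE = 1.968412 × 0.578205 = 1.13815.
CI: -1.1878 ± 1.13815 → (-2.326, -0.050).
With 95% confidence, each one-unit increase in class size is associated with a change of between -2.326 and -0.050 points in test score.

(-2.326, -0.050)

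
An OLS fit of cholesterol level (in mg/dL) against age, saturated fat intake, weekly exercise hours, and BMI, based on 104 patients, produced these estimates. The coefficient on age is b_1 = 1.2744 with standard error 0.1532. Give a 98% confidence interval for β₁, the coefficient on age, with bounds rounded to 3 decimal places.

df = n − k − 1 = 104 − 4 − 1 = 99.
t* = t_{0.01, 99} = 2.364606.
Margin = t* × SE = 2.364606 × 0.1532 = 0.36226.
CI: 1.2744 ± 0.36226 → (0.912, 1.637).
With 98% confidence, each one-unit increase in age is associated with a change of between 0.912 and 1.637 mg/dL in cholesterol level, holding the other predictors fixed.

(0.912, 1.637)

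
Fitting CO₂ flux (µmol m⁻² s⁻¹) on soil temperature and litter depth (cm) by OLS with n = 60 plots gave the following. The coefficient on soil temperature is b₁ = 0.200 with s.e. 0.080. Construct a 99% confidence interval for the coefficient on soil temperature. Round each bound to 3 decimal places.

df = n − k − 1 = 60 − 2 − 1 = 57.
t* = t_{0.005, 57} = 2.66487.
Margin = t* × SE = 2.66487 × 0.080 = 0.21319.
CI: 0.200 ± 0.21319 → (-0.013, 0.413).
With 99% confidence, each one-unit increase in soil temperature is associated with a change of between -0.013 and 0.413 µmol m⁻² s⁻¹ in CO₂ flux, holding the other predictors fixed.

(-0.013, 0.413)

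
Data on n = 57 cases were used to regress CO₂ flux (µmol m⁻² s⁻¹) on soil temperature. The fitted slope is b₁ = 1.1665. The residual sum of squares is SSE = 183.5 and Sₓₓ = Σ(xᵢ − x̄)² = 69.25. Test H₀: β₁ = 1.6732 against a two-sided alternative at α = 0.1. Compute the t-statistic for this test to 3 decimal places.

t = -2.308

MSE = SSE/(n − 2) = 183.5/55 = 3.33636.
SE(b₁) = √(MSE/Sₓₓ) = √(3.33636/69.25) = 0.219496.
t = (1.1665 − 1.6732) / 0.219496 = -2.308.
df = n − 2 = 55.
Two-sided p ≈ 0.0248, which is < 0.1, so reject H₀.
There is evidence that the true slope on soil temperature differs from 1.6732 µmol m⁻² s⁻¹ per unit.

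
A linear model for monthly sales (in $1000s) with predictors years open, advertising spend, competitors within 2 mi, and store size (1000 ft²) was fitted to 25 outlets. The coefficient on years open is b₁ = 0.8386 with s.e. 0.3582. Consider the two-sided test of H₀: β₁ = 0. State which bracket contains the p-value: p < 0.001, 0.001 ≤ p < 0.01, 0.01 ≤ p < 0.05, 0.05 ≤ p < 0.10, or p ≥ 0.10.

0.01 ≤ p < 0.05

t = 0.8386 / 0.3582 = 2.341.
df = n − k − 1 = 25 − 4 − 1 = 20.
Two-sided p = 2·P(T_{20} > |t|) ≈ 0.0297.
So 0.01 ≤ p < 0.05.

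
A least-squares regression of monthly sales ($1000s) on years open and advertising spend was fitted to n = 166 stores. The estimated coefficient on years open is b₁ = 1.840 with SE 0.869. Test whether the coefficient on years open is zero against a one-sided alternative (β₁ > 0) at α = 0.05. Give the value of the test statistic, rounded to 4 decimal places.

H₀: β₁ = 0 vs H₁: β₁ > 0.
t = (b₁ − β₁⁰)/SE = 1.840 / 0.869 = 2.1174.
df = n − k − 1 = 166 − 2 − 1 = 163.
One-sided p ≈ 0.0179, which is < 0.05, so reject H₀.
There is evidence that the true slope on years open is positive, holding the other predictors fixed.

t = 2.1174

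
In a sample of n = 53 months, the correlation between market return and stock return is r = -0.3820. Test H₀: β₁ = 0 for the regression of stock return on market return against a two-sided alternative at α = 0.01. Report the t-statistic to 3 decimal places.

t = -2.952

t = r·√(n − 2)/√(1 − r²) = -0.3820·√51/√0.854076 = -2.952.
df = n − 2 = 51.
Two-sided p ≈ 0.0048, which is < 0.01, so reject H₀.
There is evidence of a linear association between market return and stock return.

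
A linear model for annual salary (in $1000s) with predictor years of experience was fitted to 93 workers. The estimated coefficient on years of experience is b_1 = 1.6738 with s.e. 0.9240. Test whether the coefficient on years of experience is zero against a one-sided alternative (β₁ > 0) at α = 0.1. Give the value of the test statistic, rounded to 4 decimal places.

H₀: β₁ = 0 vs H₁: β₁ > 0.
t = (b_1 − β₁⁰)/SE = 1.6738 / 0.9240 = 1.8115.
df = n − 2 = 93 − 2 = 91.
One-sided p ≈ 0.0367, which is < 0.1, so reject H₀.
There is evidence that the true slope on years of experience is positive.

t = 1.8115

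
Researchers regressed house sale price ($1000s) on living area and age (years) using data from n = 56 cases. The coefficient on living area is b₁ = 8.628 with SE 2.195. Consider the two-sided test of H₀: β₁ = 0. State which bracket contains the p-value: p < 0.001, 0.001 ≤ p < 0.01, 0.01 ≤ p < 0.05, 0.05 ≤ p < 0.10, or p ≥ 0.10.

p < 0.001

t = 8.628 / 2.195 = 3.931.
df = n − k − 1 = 56 − 2 − 1 = 53.
Two-sided p = 2·P(T_{53} > |t|) ≈ 0.0002.
So p < 0.001.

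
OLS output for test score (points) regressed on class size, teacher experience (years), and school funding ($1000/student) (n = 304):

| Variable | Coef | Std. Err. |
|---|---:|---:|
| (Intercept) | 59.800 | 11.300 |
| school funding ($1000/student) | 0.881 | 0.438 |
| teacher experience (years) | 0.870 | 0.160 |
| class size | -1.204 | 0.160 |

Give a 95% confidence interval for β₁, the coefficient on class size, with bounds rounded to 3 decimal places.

(-1.519, -0.889)

Read off: b = -1.204, SE = 0.160 for class size.
df = n − k − 1 = 304 − 3 − 1 = 300.
t* = t_{0.025, 300} = 1.967903.
Margin = t* × SE = 1.967903 × 0.160 = 0.31486.
CI: -1.204 ± 0.31486 → (-1.519, -0.889).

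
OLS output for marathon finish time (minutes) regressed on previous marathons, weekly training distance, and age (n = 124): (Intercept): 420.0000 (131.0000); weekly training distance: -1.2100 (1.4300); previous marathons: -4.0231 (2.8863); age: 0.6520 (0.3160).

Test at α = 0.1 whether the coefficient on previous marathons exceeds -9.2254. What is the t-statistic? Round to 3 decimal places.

t = 1.802

Read off: b = -4.0231, SE = 2.8863 for previous marathons.
H₀: β₁ = -9.2254 vs H₁: β₁ > -9.2254.
t = (-4.0231 − (-9.2254)) / 2.8863 = 1.802.
df = n − k − 1 = 124 − 3 − 1 = 120.
One-sided p ≈ 0.0370, which is < 0.1, so reject H₀.
There is evidence that the true slope on previous marathons exceeds -9.2254 minutes per unit, holding the other predictors fixed.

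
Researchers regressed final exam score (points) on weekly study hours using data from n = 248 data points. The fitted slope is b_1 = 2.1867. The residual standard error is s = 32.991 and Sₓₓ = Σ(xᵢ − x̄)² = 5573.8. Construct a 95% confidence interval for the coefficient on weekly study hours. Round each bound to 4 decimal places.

(1.3163, 3.0571)

SE(b_1) = s/√Sₓₓ = 32.991/√5573.8 = 0.441896.
df = n − 2 = 246.
t* = t_{0.025, 246} = 1.969654.
Margin = t* × SE = 1.969654 × 0.441896 = 0.870382.
CI: 2.1867 ± 0.870382 → (1.3163, 3.0571).
With 95% confidence, each one-unit increase in weekly study hours is associated with a change of between 1.3163 and 3.0571 points in final exam score.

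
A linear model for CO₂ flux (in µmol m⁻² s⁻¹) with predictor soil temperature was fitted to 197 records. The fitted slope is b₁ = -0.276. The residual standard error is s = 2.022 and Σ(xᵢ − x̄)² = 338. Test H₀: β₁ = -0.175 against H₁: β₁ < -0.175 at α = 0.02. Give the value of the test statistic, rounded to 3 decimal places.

t = -0.918

SE(b₁) = s/√Sₓₓ = 2.022/√338 = 0.109982.
t = (-0.276 − (-0.175)) / 0.109982 = -0.918.
df = n − 2 = 195.
One-sided p ≈ 0.1798, which is ≥ 0.02, so fail to reject H₀.
The data do not give significant evidence that the true slope on soil temperature is below -0.175 µmol m⁻² s⁻¹ per unit.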